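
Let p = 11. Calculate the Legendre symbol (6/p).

-1

Pull out 2: since 11 ≡ 3 (mod 8), (2/11) = -1.
Reciprocity: 3 ≡ 3 and 11 ≡ 3 (mod 4), so (3/11) = −(11/3).
Reduce top mod 3: now compute (2/3).
Pull out 2: since 3 ≡ 3 (mod 8), (2/3) = -1.
Reached (1/3) = 1. Collecting the sign flips along the way, the symbol is -1.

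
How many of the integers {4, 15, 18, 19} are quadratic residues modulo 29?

(4/29) = +1 → QR.
(15/29) = -1 → non-residue.
(18/29) = -1 → non-residue.
(19/29) = -1 → non-residue.
Total quadratic residues among the 4: 1.

1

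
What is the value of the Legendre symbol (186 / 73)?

-1

First reduce: 186 ≡ 40 (mod 73).
Pull out 2^3: since 73 ≡ 1 (mod 8), (2/73) = +1, so (2/73)^3 = +1.
Reciprocity: 5 ≡ 1 and 73 ≡ 1 (mod 4), so (5/73) = +(73/5).
Reduce top mod 5: now compute (3/5).
Reciprocity: 3 ≡ 3 and 5 ≡ 1 (mod 4), so (3/5) = +(5/3).
Reduce top mod 3: now compute (2/3).
Pull out 2: since 3 ≡ 3 (mod 8), (2/3) = -1.
Reached (1/3) = 1. Collecting the sign flips along the way, the symbol is -1.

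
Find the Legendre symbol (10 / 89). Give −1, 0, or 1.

1

Euler's criterion: (10/89) ≡ 10^44 (mod 89).
10^2 ≡ 11 (mod 89)
10^4 ≡ 32 (mod 89)
10^8 ≡ 45 (mod 89)
10^16 ≡ 67 (mod 89)
10^32 ≡ 39 (mod 89)
10^44 = 10^(32+8+4) ≡ 1 (mod 89).
Result is 1, so (10/89) = 1.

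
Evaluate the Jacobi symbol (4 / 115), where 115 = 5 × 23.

Pull out 2^2: since 115 ≡ 3 (mod 8), (2/115) = -1, so (2/115)^2 = +1.
Reached (1/115) = 1. Collecting the sign flips along the way, the symbol is +1.

1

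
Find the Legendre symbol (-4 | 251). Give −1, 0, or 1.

Euler's criterion: (-4/251) ≡ 247^125 (mod 251).
247^2 ≡ 16 (mod 251)
247^4 ≡ 5 (mod 251)
247^8 ≡ 25 (mod 251)
247^16 ≡ 123 (mod 251)
247^32 ≡ 69 (mod 251)
247^64 ≡ 243 (mod 251)
247^125 = 247^(64+32+16+8+4+1) ≡ 250 (mod 251).
Result is 250 ≡ −1, so (-4/251) = −1.

-1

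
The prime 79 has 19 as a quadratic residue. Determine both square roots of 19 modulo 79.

Since 79 ≡ 3 (mod 4), a square root of 19 is 19^((79+1)/4) = 19^20 mod 79.
Repeated squaring: 19^2≡45, 19^4≡50, 19^8≡51, 19^16≡73 (mod 79).
19^20 = 19^(16+4) ≡ 16 (mod 79).
Check: 16² = 256 ≡ 19 (mod 79). The two roots are 16 and 63.

16, 63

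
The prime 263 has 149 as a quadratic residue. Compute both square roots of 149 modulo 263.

82, 181

Since 263 ≡ 3 (mod 4), a square root of 149 is 149^((263+1)/4) = 149^66 mod 263.
Repeated squaring: 149^2≡109, 149^4≡46, 149^8≡12, 149^16≡144, 149^32≡222, 149^64≡103 (mod 263).
149^66 = 149^(64+2) ≡ 181 (mod 263).
Check: 181² = 32761 ≡ 149 (mod 263). The two roots are 82 and 181.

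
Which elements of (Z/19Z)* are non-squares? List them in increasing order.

2,3,8,10,12,13,14,15,18

Square k = 1,…,9 (k and 19−k give the same square):
1²=1, 2²=4, 3²=9, 4²=16, 5²≡6, 6²≡17, 7²≡11, 8²≡7, 9²≡5 (mod 19).
The residues are {1, 4, 5, 6, 7, 9, 11, 16, 17}; the non-residues are the remaining 9 nonzero classes.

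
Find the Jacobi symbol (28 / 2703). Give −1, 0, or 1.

-1

Pull out 2^2: since 2703 ≡ 7 (mod 8), (2/2703) = +1, so (2/2703)^2 = +1.
Reciprocity: 7 ≡ 3 and 2703 ≡ 3 (mod 4), so (7/2703) = −(2703/7).
Reduce top mod 7: now compute (1/7).
Reached (1/7) = 1. Collecting the sign flips along the way, the symbol is -1.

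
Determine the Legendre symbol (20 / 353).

-1

Pull out 2^2: since 353 ≡ 1 (mod 8), (2/353) = +1, so (2/353)^2 = +1.
Reciprocity: 5 ≡ 1 and 353 ≡ 1 (mod 4), so (5/353) = +(353/5).
Reduce top mod 5: now compute (3/5).
Reciprocity: 3 ≡ 3 and 5 ≡ 1 (mod 4), so (3/5) = +(5/3).
Reduce top mod 3: now compute (2/3).
Pull out 2: since 3 ≡ 3 (mod 8), (2/3) = -1.
Reached (1/3) = 1. Collecting the sign flips along the way, the symbol is -1.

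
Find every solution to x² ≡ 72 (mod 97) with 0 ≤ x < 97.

13, 84

97 ≡ 1 (mod 4), so we find a root by search.
Trying successive values, 13² = 169 ≡ 72 (mod 97). The other root is 97 − 13 = 84.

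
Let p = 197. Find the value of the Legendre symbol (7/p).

Euler's criterion: (7/197) ≡ 7^98 (mod 197).
7^2 ≡ 49 (mod 197)
7^4 ≡ 37 (mod 197)
7^8 ≡ 187 (mod 197)
7^16 ≡ 100 (mod 197)
7^32 ≡ 150 (mod 197)
7^64 ≡ 42 (mod 197)
7^98 = 7^(64+32+2) ≡ 1 (mod 197).
Result is 1, so (7/197) = 1.

1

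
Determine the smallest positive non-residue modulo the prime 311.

(2/311) = +1, so 2 is a residue.
(3/311) = +1, so 3 is a residue.
(4/311) = +1, so 4 is a residue.
(5/311) = +1, so 5 is a residue.
(6/311) = +1, so 6 is a residue.
(7/311) = +1, so 7 is a residue.
(8/311) = +1, so 8 is a residue.
(9/311) = +1, so 9 is a residue.
(10/311) = +1, so 10 is a residue.
(11/311) = −1, so 11 is the smallest positive non-residue mod 311.

11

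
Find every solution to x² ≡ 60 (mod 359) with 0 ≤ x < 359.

Since 359 ≡ 3 (mod 4), a square root of 60 is 60^((359+1)/4) = 60^90 mod 359.
Repeated squaring: 60^2≡10, 60^4≡100, 60^8≡307, 60^16≡191, 60^32≡222, 60^64≡101 (mod 359).
60^90 = 60^(64+16+8+2) ≡ 217 (mod 359).
Check: 217² = 47089 ≡ 60 (mod 359). The two roots are 142 and 217.

142, 217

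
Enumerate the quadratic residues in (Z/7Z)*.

1, 2, 4

Square k = 1,…,3 (k and 7−k give the same square):
1²=1, 2²=4, 3²≡2 (mod 7).
So the quadratic residues mod 7 are {1, 2, 4}.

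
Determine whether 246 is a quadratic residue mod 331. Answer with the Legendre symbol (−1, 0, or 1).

-1

Pull out 2: since 331 ≡ 3 (mod 8), (2/331) = -1.
Reciprocity: 123 ≡ 3 and 331 ≡ 3 (mod 4), so (123/331) = −(331/123).
Reduce top mod 123: now compute (85/123).
Reciprocity: 85 ≡ 1 and 123 ≡ 3 (mod 4), so (85/123) = +(123/85).
Reduce top mod 85: now compute (38/85).
Pull out 2: since 85 ≡ 5 (mod 8), (2/85) = -1.
Reciprocity: 19 ≡ 3 and 85 ≡ 1 (mod 4), so (19/85) = +(85/19).
Reduce top mod 19: now compute (9/19).
Reciprocity: 9 ≡ 1 and 19 ≡ 3 (mod 4), so (9/19) = +(19/9).
Reduce top mod 9: now compute (1/9).
Reached (1/9) = 1. Collecting the sign flips along the way, the symbol is -1.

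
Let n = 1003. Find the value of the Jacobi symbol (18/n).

Pull out 2: since 1003 ≡ 3 (mod 8), (2/1003) = -1.
Reciprocity: 9 ≡ 1 and 1003 ≡ 3 (mod 4), so (9/1003) = +(1003/9).
Reduce top mod 9: now compute (4/9).
Pull out 2^2: since 9 ≡ 1 (mod 8), (2/9) = +1, so (2/9)^2 = +1.
Reached (1/9) = 1. Collecting the sign flips along the way, the symbol is -1.

-1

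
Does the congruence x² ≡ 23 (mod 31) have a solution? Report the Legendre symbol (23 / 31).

Reciprocity: 23 ≡ 3 and 31 ≡ 3 (mod 4), so (23/31) = −(31/23).
Reduce top mod 23: now compute (8/23).
Pull out 2^3: since 23 ≡ 7 (mod 8), (2/23) = +1, so (2/23)^3 = +1.
Reached (1/23) = 1. Collecting the sign flips along the way, the symbol is -1.

-1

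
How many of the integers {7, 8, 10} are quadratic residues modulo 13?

1

(7/13) = -1 → non-residue.
(8/13) = -1 → non-residue.
(10/13) = +1 → QR.
Total quadratic residues among the 3: 1.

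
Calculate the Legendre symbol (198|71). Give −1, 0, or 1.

-1

Euler's criterion: (198/71) ≡ 56^35 (mod 71).
56^2 ≡ 12 (mod 71)
56^4 ≡ 2 (mod 71)
56^8 ≡ 4 (mod 71)
56^16 ≡ 16 (mod 71)
56^32 ≡ 43 (mod 71)
56^35 = 56^(32+2+1) ≡ 70 (mod 71).
Result is 70 ≡ −1, so (198/71) = −1.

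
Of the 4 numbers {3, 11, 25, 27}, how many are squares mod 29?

(3/29) = -1 → non-residue.
(11/29) = -1 → non-residue.
(25/29) = +1 → QR.
(27/29) = -1 → non-residue.
Total quadratic residues among the 4: 1.

1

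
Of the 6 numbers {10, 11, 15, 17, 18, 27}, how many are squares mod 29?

0

(10/29) = -1 → non-residue.
(11/29) = -1 → non-residue.
(15/29) = -1 → non-residue.
(17/29) = -1 → non-residue.
(18/29) = -1 → non-residue.
(27/29) = -1 → non-residue.
Total quadratic residues among the 6: 0.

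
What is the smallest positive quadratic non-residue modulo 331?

2

(2/331) = −1, so 2 is the smallest positive non-residue mod 331.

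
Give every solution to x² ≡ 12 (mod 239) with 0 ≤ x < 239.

27, 212

Since 239 ≡ 3 (mod 4), a square root of 12 is 12^((239+1)/4) = 12^60 mod 239.
Repeated squaring: 12^2≡144, 12^4≡182, 12^8≡142, 12^16≡88, 12^32≡96 (mod 239).
12^60 = 12^(32+16+8+4) ≡ 27 (mod 239).
Check: 27² = 729 ≡ 12 (mod 239). The two roots are 27 and 212.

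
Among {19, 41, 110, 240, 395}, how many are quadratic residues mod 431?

(19/431) = +1 → QR.
(41/431) = +1 → QR.
(110/431) = +1 → QR.
(240/431) = +1 → QR.
(395/431) = -1 → non-residue.
Total quadratic residues among the 5: 4.

4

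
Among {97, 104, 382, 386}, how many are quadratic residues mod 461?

(97/461) = +1 → QR.
(104/461) = +1 → QR.
(382/461) = -1 → non-residue.
(386/461) = -1 → non-residue.
Total quadratic residues among the 4: 2.

2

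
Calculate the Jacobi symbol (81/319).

1

Reciprocity: 81 ≡ 1 and 319 ≡ 3 (mod 4), so (81/319) = +(319/81).
Reduce top mod 81: now compute (76/81).
Pull out 2^2: since 81 ≡ 1 (mod 8), (2/81) = +1, so (2/81)^2 = +1.
Reciprocity: 19 ≡ 3 and 81 ≡ 1 (mod 4), so (19/81) = +(81/19).
Reduce top mod 19: now compute (5/19).
Reciprocity: 5 ≡ 1 and 19 ≡ 3 (mod 4), so (5/19) = +(19/5).
Reduce top mod 5: now compute (4/5).
Pull out 2^2: since 5 ≡ 5 (mod 8), (2/5) = -1, so (2/5)^2 = +1.
Reached (1/5) = 1. Collecting the sign flips along the way, the symbol is +1.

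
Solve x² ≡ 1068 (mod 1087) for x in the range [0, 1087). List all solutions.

489, 598

Since 1087 ≡ 3 (mod 4), a square root of 1068 is 1068^((1087+1)/4) = 1068^272 mod 1087.
Repeated squaring: 1068^2≡361, 1068^4≡968, 1068^8≡30, 1068^16≡900, 1068^32≡185, 1068^64≡528, 1068^128≡512, 1068^256≡177 (mod 1087).
1068^272 = 1068^(256+16) ≡ 598 (mod 1087).
Check: 598² = 357604 ≡ 1068 (mod 1087). The two roots are 489 and 598.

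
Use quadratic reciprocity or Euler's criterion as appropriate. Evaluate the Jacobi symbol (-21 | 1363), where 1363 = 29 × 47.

First reduce: -21 ≡ 1342 (mod 1363).
Pull out 2: since 1363 ≡ 3 (mod 8), (2/1363) = -1.
Reciprocity: 671 ≡ 3 and 1363 ≡ 3 (mod 4), so (671/1363) = −(1363/671).
Reduce top mod 671: now compute (21/671).
Reciprocity: 21 ≡ 1 and 671 ≡ 3 (mod 4), so (21/671) = +(671/21).
Reduce top mod 21: now compute (20/21).
Pull out 2^2: since 21 ≡ 5 (mod 8), (2/21) = -1, so (2/21)^2 = +1.
Reciprocity: 5 ≡ 1 and 21 ≡ 1 (mod 4), so (5/21) = +(21/5).
Reduce top mod 5: now compute (1/5).
Reached (1/5) = 1. Collecting the sign flips along the way, the symbol is +1.

1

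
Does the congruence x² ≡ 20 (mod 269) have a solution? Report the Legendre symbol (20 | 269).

1

Euler's criterion: (20/269) ≡ 20^134 (mod 269).
20^2 ≡ 131 (mod 269)
20^4 ≡ 214 (mod 269)
20^8 ≡ 66 (mod 269)
20^16 ≡ 52 (mod 269)
20^32 ≡ 14 (mod 269)
20^64 ≡ 196 (mod 269)
20^128 ≡ 218 (mod 269)
20^134 = 20^(128+4+2) ≡ 1 (mod 269).
Result is 1, so (20/269) = 1.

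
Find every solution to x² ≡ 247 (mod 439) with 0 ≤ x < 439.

110, 329

Since 439 ≡ 3 (mod 4), a square root of 247 is 247^((439+1)/4) = 247^110 mod 439.
Repeated squaring: 247^2≡427, 247^4≡144, 247^8≡103, 247^16≡73, 247^32≡61, 247^64≡209 (mod 439).
247^110 = 247^(64+32+8+4+2) ≡ 110 (mod 439).
Check: 110² = 12100 ≡ 247 (mod 439). The two roots are 110 and 329.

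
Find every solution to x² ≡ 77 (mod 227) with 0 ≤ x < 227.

109, 118

Since 227 ≡ 3 (mod 4), a square root of 77 is 77^((227+1)/4) = 77^57 mod 227.
Repeated squaring: 77^2≡27, 77^4≡48, 77^8≡34, 77^16≡21, 77^32≡214 (mod 227).
77^57 = 77^(32+16+8+1) ≡ 109 (mod 227).
Check: 109² = 11881 ≡ 77 (mod 227). The two roots are 109 and 118.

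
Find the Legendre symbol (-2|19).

1

First reduce: -2 ≡ 17 (mod 19).
Reciprocity: 17 ≡ 1 and 19 ≡ 3 (mod 4), so (17/19) = +(19/17).
Reduce top mod 17: now compute (2/17).
Pull out 2: since 17 ≡ 1 (mod 8), (2/17) = +1.
Reached (1/17) = 1. Collecting the sign flips along the way, the symbol is +1.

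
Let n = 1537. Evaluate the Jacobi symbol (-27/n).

First reduce: -27 ≡ 1510 (mod 1537).
Pull out 2: since 1537 ≡ 1 (mod 8), (2/1537) = +1.
Reciprocity: 755 ≡ 3 and 1537 ≡ 1 (mod 4), so (755/1537) = +(1537/755).
Reduce top mod 755: now compute (27/755).
Reciprocity: 27 ≡ 3 and 755 ≡ 3 (mod 4), so (27/755) = −(755/27).
Reduce top mod 27: now compute (26/27).
Pull out 2: since 27 ≡ 3 (mod 8), (2/27) = -1.
Reciprocity: 13 ≡ 1 and 27 ≡ 3 (mod 4), so (13/27) = +(27/13).
Reduce top mod 13: now compute (1/13).
Reached (1/13) = 1. Collecting the sign flips along the way, the symbol is +1.

1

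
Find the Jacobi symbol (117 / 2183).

Reciprocity: 117 ≡ 1 and 2183 ≡ 3 (mod 4), so (117/2183) = +(2183/117).
Reduce top mod 117: now compute (77/117).
Reciprocity: 77 ≡ 1 and 117 ≡ 1 (mod 4), so (77/117) = +(117/77).
Reduce top mod 77: now compute (40/77).
Pull out 2^3: since 77 ≡ 5 (mod 8), (2/77) = -1, so (2/77)^3 = -1.
Reciprocity: 5 ≡ 1 and 77 ≡ 1 (mod 4), so (5/77) = +(77/5).
Reduce top mod 5: now compute (2/5).
Pull out 2: since 5 ≡ 5 (mod 8), (2/5) = -1.
Reached (1/5) = 1. Collecting the sign flips along the way, the symbol is +1.

1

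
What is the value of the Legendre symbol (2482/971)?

First reduce: 2482 ≡ 540 (mod 971).
Pull out 2^2: since 971 ≡ 3 (mod 8), (2/971) = -1, so (2/971)^2 = +1.
Reciprocity: 135 ≡ 3 and 971 ≡ 3 (mod 4), so (135/971) = −(971/135).
Reduce top mod 135: now compute (26/135).
Pull out 2: since 135 ≡ 7 (mod 8), (2/135) = +1.
Reciprocity: 13 ≡ 1 and 135 ≡ 3 (mod 4), so (13/135) = +(135/13).
Reduce top mod 13: now compute (5/13).
Reciprocity: 5 ≡ 1 and 13 ≡ 1 (mod 4), so (5/13) = +(13/5).
Reduce top mod 5: now compute (3/5).
Reciprocity: 3 ≡ 3 and 5 ≡ 1 (mod 4), so (3/5) = +(5/3).
Reduce top mod 3: now compute (2/3).
Pull out 2: since 3 ≡ 3 (mod 8), (2/3) = -1.
Reached (1/3) = 1. Collecting the sign flips along the way, the symbol is +1.

1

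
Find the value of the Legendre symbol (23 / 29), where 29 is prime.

Reciprocity: 23 ≡ 3 and 29 ≡ 1 (mod 4), so (23/29) = +(29/23).
Reduce top mod 23: now compute (6/23).
Pull out 2: since 23 ≡ 7 (mod 8), (2/23) = +1.
Reciprocity: 3 ≡ 3 and 23 ≡ 3 (mod 4), so (3/23) = −(23/3).
Reduce top mod 3: now compute (2/3).
Pull out 2: since 3 ≡ 3 (mod 8), (2/3) = -1.
Reached (1/3) = 1. Collecting the sign flips along the way, the symbol is +1.

1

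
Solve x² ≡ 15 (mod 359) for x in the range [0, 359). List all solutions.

Since 359 ≡ 3 (mod 4), a square root of 15 is 15^((359+1)/4) = 15^90 mod 359.
Repeated squaring: 15^2≡225, 15^4≡6, 15^8≡36, 15^16≡219, 15^32≡214, 15^64≡203 (mod 359).
15^90 = 15^(64+16+8+2) ≡ 288 (mod 359).
Check: 288² = 82944 ≡ 15 (mod 359). The two roots are 71 and 288.

71, 288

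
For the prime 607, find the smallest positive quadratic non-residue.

(2/607) = +1, so 2 is a residue.
(3/607) = −1, so 3 is the smallest positive non-residue mod 607.

3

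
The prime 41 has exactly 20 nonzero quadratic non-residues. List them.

3,6,7,11,12,13,14,15,17,19,22,24,26,27,28,29,30,34,35,38

Square k = 1,…,20 (k and 41−k give the same square):
1²=1, 2²=4, 3²=9, 4²=16, 5²=25, 6²=36, 7²≡8, 8²≡23, 9²≡40, 10²≡18, 11²≡39, 12²≡21, 13²≡5, 14²≡32, 15²≡20, 16²≡10, 17²≡2, 18²≡37, 19²≡33, 20²≡31 (mod 41).
The residues are {1, 2, 4, 5, 8, 9, 10, 16, 18, 20, 21, 23, 25, 31, 32, 33, 36, 37, 39, 40}; the non-residues are the remaining 20 nonzero classes.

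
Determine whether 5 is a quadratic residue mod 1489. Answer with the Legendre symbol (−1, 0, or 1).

1

Reciprocity: 5 ≡ 1 and 1489 ≡ 1 (mod 4), so (5/1489) = +(1489/5).
Reduce top mod 5: now compute (4/5).
Pull out 2^2: since 5 ≡ 5 (mod 8), (2/5) = -1, so (2/5)^2 = +1.
Reached (1/5) = 1. Collecting the sign flips along the way, the symbol is +1.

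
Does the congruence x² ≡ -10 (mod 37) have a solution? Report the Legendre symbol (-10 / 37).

First reduce: -10 ≡ 27 (mod 37).
Reciprocity: 27 ≡ 3 and 37 ≡ 1 (mod 4), so (27/37) = +(37/27).
Reduce top mod 27: now compute (10/27).
Pull out 2: since 27 ≡ 3 (mod 8), (2/27) = -1.
Reciprocity: 5 ≡ 1 and 27 ≡ 3 (mod 4), so (5/27) = +(27/5).
Reduce top mod 5: now compute (2/5).
Pull out 2: since 5 ≡ 5 (mod 8), (2/5) = -1.
Reached (1/5) = 1. Collecting the sign flips along the way, the symbol is +1.

1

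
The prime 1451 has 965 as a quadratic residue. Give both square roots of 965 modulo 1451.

Since 1451 ≡ 3 (mod 4), a square root of 965 is 965^((1451+1)/4) = 965^363 mod 1451.
Repeated squaring: 965^2≡1134, 965^4≡370, 965^8≡506, 965^16≡660, 965^32≡300, 965^64≡38, 965^128≡1444, 965^256≡49 (mod 1451).
965^363 = 965^(256+64+32+8+2+1) ≡ 615 (mod 1451).
Check: 615² = 378225 ≡ 965 (mod 1451). The two roots are 615 and 836.

615, 836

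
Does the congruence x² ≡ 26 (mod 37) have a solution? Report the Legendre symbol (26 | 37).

Pull out 2: since 37 ≡ 5 (mod 8), (2/37) = -1.
Reciprocity: 13 ≡ 1 and 37 ≡ 1 (mod 4), so (13/37) = +(37/13).
Reduce top mod 13: now compute (11/13).
Reciprocity: 11 ≡ 3 and 13 ≡ 1 (mod 4), so (11/13) = +(13/11).
Reduce top mod 11: now compute (2/11).
Pull out 2: since 11 ≡ 3 (mod 8), (2/11) = -1.
Reached (1/11) = 1. Collecting the sign flips along the way, the symbol is +1.

1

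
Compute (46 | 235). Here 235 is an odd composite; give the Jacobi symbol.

-1

Pull out 2: since 235 ≡ 3 (mod 8), (2/235) = -1.
Reciprocity: 23 ≡ 3 and 235 ≡ 3 (mod 4), so (23/235) = −(235/23).
Reduce top mod 23: now compute (5/23).
Reciprocity: 5 ≡ 1 and 23 ≡ 3 (mod 4), so (5/23) = +(23/5).
Reduce top mod 5: now compute (3/5).
Reciprocity: 3 ≡ 3 and 5 ≡ 1 (mod 4), so (3/5) = +(5/3).
Reduce top mod 3: now compute (2/3).
Pull out 2: since 3 ≡ 3 (mod 8), (2/3) = -1.
Reached (1/3) = 1. Collecting the sign flips along the way, the symbol is -1.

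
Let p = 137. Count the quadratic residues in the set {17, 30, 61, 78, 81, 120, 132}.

(17/137) = +1 → QR.
(30/137) = +1 → QR.
(61/137) = +1 → QR.
(78/137) = +1 → QR.
(81/137) = +1 → QR.
(120/137) = +1 → QR.
(132/137) = -1 → non-residue.
Total quadratic residues among the 7: 6.

6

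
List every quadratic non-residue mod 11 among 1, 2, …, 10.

Square k = 1,…,5 (k and 11−k give the same square):
1²=1, 2²=4, 3²=9, 4²≡5, 5²≡3 (mod 11).
The residues are {1, 3, 4, 5, 9}; the non-residues are the remaining 5 nonzero classes.

2 6 7 8 10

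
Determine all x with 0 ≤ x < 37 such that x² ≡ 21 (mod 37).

13, 24

37 ≡ 1 (mod 4), so we find a root by search.
Trying successive values, 13² = 169 ≡ 21 (mod 37). The other root is 37 − 13 = 24.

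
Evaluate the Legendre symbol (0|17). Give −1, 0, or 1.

0

Top reduces to 0: gcd > 1, so the symbol is 0.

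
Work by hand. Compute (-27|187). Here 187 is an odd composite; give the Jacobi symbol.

1

First reduce: -27 ≡ 160 (mod 187).
Pull out 2^5: since 187 ≡ 3 (mod 8), (2/187) = -1, so (2/187)^5 = -1.
Reciprocity: 5 ≡ 1 and 187 ≡ 3 (mod 4), so (5/187) = +(187/5).
Reduce top mod 5: now compute (2/5).
Pull out 2: since 5 ≡ 5 (mod 8), (2/5) = -1.
Reached (1/5) = 1. Collecting the sign flips along the way, the symbol is +1.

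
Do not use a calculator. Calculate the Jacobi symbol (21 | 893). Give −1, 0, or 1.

Reciprocity: 21 ≡ 1 and 893 ≡ 1 (mod 4), so (21/893) = +(893/21).
Reduce top mod 21: now compute (11/21).
Reciprocity: 11 ≡ 3 and 21 ≡ 1 (mod 4), so (11/21) = +(21/11).
Reduce top mod 11: now compute (10/11).
Pull out 2: since 11 ≡ 3 (mod 8), (2/11) = -1.
Reciprocity: 5 ≡ 1 and 11 ≡ 3 (mod 4), so (5/11) = +(11/5).
Reduce top mod 5: now compute (1/5).
Reached (1/5) = 1. Collecting the sign flips along the way, the symbol is -1.

-1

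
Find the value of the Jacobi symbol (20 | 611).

1

Pull out 2^2: since 611 ≡ 3 (mod 8), (2/611) = -1, so (2/611)^2 = +1.
Reciprocity: 5 ≡ 1 and 611 ≡ 3 (mod 4), so (5/611) = +(611/5).
Reduce top mod 5: now compute (1/5).
Reached (1/5) = 1. Collecting the sign flips along the way, the symbol is +1.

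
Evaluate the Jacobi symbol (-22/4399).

First reduce: -22 ≡ 4377 (mod 4399).
Reciprocity: 4377 ≡ 1 and 4399 ≡ 3 (mod 4), so (4377/4399) = +(4399/4377).
Reduce top mod 4377: now compute (22/4377).
Pull out 2: since 4377 ≡ 1 (mod 8), (2/4377) = +1.
Reciprocity: 11 ≡ 3 and 4377 ≡ 1 (mod 4), so (11/4377) = +(4377/11).
Reduce top mod 11: now compute (10/11).
Pull out 2: since 11 ≡ 3 (mod 8), (2/11) = -1.
Reciprocity: 5 ≡ 1 and 11 ≡ 3 (mod 4), so (5/11) = +(11/5).
Reduce top mod 5: now compute (1/5).
Reached (1/5) = 1. Collecting the sign flips along the way, the symbol is -1.

-1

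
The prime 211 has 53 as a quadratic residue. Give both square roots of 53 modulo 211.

Since 211 ≡ 3 (mod 4), a square root of 53 is 53^((211+1)/4) = 53^53 mod 211.
Repeated squaring: 53^2≡66, 53^4≡136, 53^8≡139, 53^16≡120, 53^32≡52 (mod 211).
53^53 = 53^(32+16+4+1) ≡ 105 (mod 211).
Check: 105² = 11025 ≡ 53 (mod 211). The two roots are 105 and 106.

105, 106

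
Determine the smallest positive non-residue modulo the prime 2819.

(2/2819) = −1, so 2 is the smallest positive non-residue mod 2819.

2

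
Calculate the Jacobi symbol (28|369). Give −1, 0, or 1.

Pull out 2^2: since 369 ≡ 1 (mod 8), (2/369) = +1, so (2/369)^2 = +1.
Reciprocity: 7 ≡ 3 and 369 ≡ 1 (mod 4), so (7/369) = +(369/7).
Reduce top mod 7: now compute (5/7).
Reciprocity: 5 ≡ 1 and 7 ≡ 3 (mod 4), so (5/7) = +(7/5).
Reduce top mod 5: now compute (2/5).
Pull out 2: since 5 ≡ 5 (mod 8), (2/5) = -1.
Reached (1/5) = 1. Collecting the sign flips along the way, the symbol is -1.

-1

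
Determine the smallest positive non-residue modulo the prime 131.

2

(2/131) = −1, so 2 is the smallest positive non-residue mod 131.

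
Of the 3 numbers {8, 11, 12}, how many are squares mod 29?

(8/29) = -1 → non-residue.
(11/29) = -1 → non-residue.
(12/29) = -1 → non-residue.
Total quadratic residues among the 3: 0.

0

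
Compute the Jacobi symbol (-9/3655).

First reduce: -9 ≡ 3646 (mod 3655).
Pull out 2: since 3655 ≡ 7 (mod 8), (2/3655) = +1.
Reciprocity: 1823 ≡ 3 and 3655 ≡ 3 (mod 4), so (1823/3655) = −(3655/1823).
Reduce top mod 1823: now compute (9/1823).
Reciprocity: 9 ≡ 1 and 1823 ≡ 3 (mod 4), so (9/1823) = +(1823/9).
Reduce top mod 9: now compute (5/9).
Reciprocity: 5 ≡ 1 and 9 ≡ 1 (mod 4), so (5/9) = +(9/5).
Reduce top mod 5: now compute (4/5).
Pull out 2^2: since 5 ≡ 5 (mod 8), (2/5) = -1, so (2/5)^2 = +1.
Reached (1/5) = 1. Collecting the sign flips along the way, the symbol is -1.

-1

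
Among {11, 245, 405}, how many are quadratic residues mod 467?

(11/467) = -1 → non-residue.
(245/467) = -1 → non-residue.
(405/467) = -1 → non-residue.
Total quadratic residues among the 3: 0.

0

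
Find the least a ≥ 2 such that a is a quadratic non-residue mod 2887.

(2/2887) = +1, so 2 is a residue.
(3/2887) = −1, so 3 is the smallest positive non-residue mod 2887.

3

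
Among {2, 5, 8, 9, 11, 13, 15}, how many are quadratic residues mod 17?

(2/17) = +1 → QR.
(5/17) = -1 → non-residue.
(8/17) = +1 → QR.
(9/17) = +1 → QR.
(11/17) = -1 → non-residue.
(13/17) = +1 → QR.
(15/17) = +1 → QR.
Total quadratic residues among the 7: 5.

5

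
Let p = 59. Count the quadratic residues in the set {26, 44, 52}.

1

(26/59) = +1 → QR.
(44/59) = -1 → non-residue.
(52/59) = -1 → non-residue.
Total quadratic residues among the 3: 1.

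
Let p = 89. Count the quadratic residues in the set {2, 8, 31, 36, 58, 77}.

3

(2/89) = +1 → QR.
(8/89) = +1 → QR.
(31/89) = -1 → non-residue.
(36/89) = +1 → QR.
(58/89) = -1 → non-residue.
(77/89) = -1 → non-residue.
Total quadratic residues among the 6: 3.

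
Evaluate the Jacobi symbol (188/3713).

0

Pull out 2^2: since 3713 ≡ 1 (mod 8), (2/3713) = +1, so (2/3713)^2 = +1.
Reciprocity: 47 ≡ 3 and 3713 ≡ 1 (mod 4), so (47/3713) = +(3713/47).
Reduce top mod 47: now compute (0/47).
Top reduces to 0: gcd > 1, so the symbol is 0.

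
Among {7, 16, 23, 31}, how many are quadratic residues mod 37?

2

(7/37) = +1 → QR.
(16/37) = +1 → QR.
(23/37) = -1 → non-residue.
(31/37) = -1 → non-residue.
Total quadratic residues among the 4: 2.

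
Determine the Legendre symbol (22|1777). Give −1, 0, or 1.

Pull out 2: since 1777 ≡ 1 (mod 8), (2/1777) = +1.
Reciprocity: 11 ≡ 3 and 1777 ≡ 1 (mod 4), so (11/1777) = +(1777/11).
Reduce top mod 11: now compute (6/11).
Pull out 2: since 11 ≡ 3 (mod 8), (2/11) = -1.
Reciprocity: 3 ≡ 3 and 11 ≡ 3 (mod 4), so (3/11) = −(11/3).
Reduce top mod 3: now compute (2/3).
Pull out 2: since 3 ≡ 3 (mod 8), (2/3) = -1.
Reached (1/3) = 1. Collecting the sign flips along the way, the symbol is -1.

-1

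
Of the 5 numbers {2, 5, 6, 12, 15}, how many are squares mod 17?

2

(2/17) = +1 → QR.
(5/17) = -1 → non-residue.
(6/17) = -1 → non-residue.
(12/17) = -1 → non-residue.
(15/17) = +1 → QR.
Total quadratic residues among the 5: 2.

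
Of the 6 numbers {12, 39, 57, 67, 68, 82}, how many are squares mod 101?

(12/101) = -1 → non-residue.
(39/101) = -1 → non-residue.
(57/101) = -1 → non-residue.
(67/101) = -1 → non-residue.
(68/101) = +1 → QR.
(82/101) = +1 → QR.
Total quadratic residues among the 6: 2.

2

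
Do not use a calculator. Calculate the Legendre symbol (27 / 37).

Euler's criterion: (27/37) ≡ 27^18 (mod 37).
27^2 ≡ 26 (mod 37)
27^4 ≡ 10 (mod 37)
27^8 ≡ 26 (mod 37)
27^16 ≡ 10 (mod 37)
27^18 = 27^(16+2) ≡ 1 (mod 37).
Result is 1, so (27/37) = 1.

1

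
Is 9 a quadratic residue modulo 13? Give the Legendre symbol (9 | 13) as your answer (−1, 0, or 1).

1

Euler's criterion: (9/13) ≡ 9^6 (mod 13).
9^2 ≡ 3 (mod 13)
9^4 ≡ 9 (mod 13)
9^6 = 9^(4+2) ≡ 1 (mod 13).
Result is 1, so (9/13) = 1.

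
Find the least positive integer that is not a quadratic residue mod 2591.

7

(2/2591) = +1, so 2 is a residue.
(3/2591) = +1, so 3 is a residue.
(4/2591) = +1, so 4 is a residue.
(5/2591) = +1, so 5 is a residue.
(6/2591) = +1, so 6 is a residue.
(7/2591) = −1, so 7 is the smallest positive non-residue mod 2591.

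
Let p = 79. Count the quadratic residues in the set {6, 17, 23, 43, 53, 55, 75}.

2

(6/79) = -1 → non-residue.
(17/79) = -1 → non-residue.
(23/79) = +1 → QR.
(43/79) = -1 → non-residue.
(53/79) = -1 → non-residue.
(55/79) = +1 → QR.
(75/79) = -1 → non-residue.
Total quadratic residues among the 7: 2.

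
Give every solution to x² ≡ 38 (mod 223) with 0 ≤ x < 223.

Since 223 ≡ 3 (mod 4), a square root of 38 is 38^((223+1)/4) = 38^56 mod 223.
Repeated squaring: 38^2≡106, 38^4≡86, 38^8≡37, 38^16≡31, 38^32≡69 (mod 223).
38^56 = 38^(32+16+8) ≡ 201 (mod 223).
Check: 201² = 40401 ≡ 38 (mod 223). The two roots are 22 and 201.

22, 201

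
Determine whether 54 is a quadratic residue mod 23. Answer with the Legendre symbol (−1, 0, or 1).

1

Euler's criterion: (54/23) ≡ 8^11 (mod 23).
8^2 ≡ 18 (mod 23)
8^4 ≡ 2 (mod 23)
8^8 ≡ 4 (mod 23)
8^11 = 8^(8+2+1) ≡ 1 (mod 23).
Result is 1, so (54/23) = 1.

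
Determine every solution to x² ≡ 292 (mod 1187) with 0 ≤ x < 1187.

Since 1187 ≡ 3 (mod 4), a square root of 292 is 292^((1187+1)/4) = 292^297 mod 1187.
Repeated squaring: 292^2≡987, 292^4≡829, 292^8≡1155, 292^16≡1024, 292^32≡455, 292^64≡487, 292^128≡956, 292^256≡1133 (mod 1187).
292^297 = 292^(256+32+8+1) ≡ 849 (mod 1187).
Check: 849² = 720801 ≡ 292 (mod 1187). The two roots are 338 and 849.

338, 849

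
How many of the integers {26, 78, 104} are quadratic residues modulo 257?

(26/257) = +1 → QR.
(78/257) = -1 → non-residue.
(104/257) = +1 → QR.
Total quadratic residues among the 3: 2.

2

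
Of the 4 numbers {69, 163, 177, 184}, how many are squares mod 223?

(69/223) = +1 → QR.
(163/223) = -1 → non-residue.
(177/223) = +1 → QR.
(184/223) = -1 → non-residue.
Total quadratic residues among the 4: 2.

2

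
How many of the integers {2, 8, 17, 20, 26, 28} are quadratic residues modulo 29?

2

(2/29) = -1 → non-residue.
(8/29) = -1 → non-residue.
(17/29) = -1 → non-residue.
(20/29) = +1 → QR.
(26/29) = -1 → non-residue.
(28/29) = +1 → QR.
Total quadratic residues among the 6: 2.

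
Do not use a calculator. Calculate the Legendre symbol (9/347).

1

Reciprocity: 9 ≡ 1 and 347 ≡ 3 (mod 4), so (9/347) = +(347/9).
Reduce top mod 9: now compute (5/9).
Reciprocity: 5 ≡ 1 and 9 ≡ 1 (mod 4), so (5/9) = +(9/5).
Reduce top mod 5: now compute (4/5).
Pull out 2^2: since 5 ≡ 5 (mod 8), (2/5) = -1, so (2/5)^2 = +1.
Reached (1/5) = 1. Collecting the sign flips along the way, the symbol is +1.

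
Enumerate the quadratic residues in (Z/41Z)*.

1,2,4,5,8,9,10,16,18,20,21,23,25,31,32,33,36,37,39,40

Square k = 1,…,20 (k and 41−k give the same square):
1²=1, 2²=4, 3²=9, 4²=16, 5²=25, 6²=36, 7²≡8, 8²≡23, 9²≡40, 10²≡18, 11²≡39, 12²≡21, 13²≡5, 14²≡32, 15²≡20, 16²≡10, 17²≡2, 18²≡37, 19²≡33, 20²≡31 (mod 41).
So the quadratic residues mod 41 are {1, 2, 4, 5, 8, 9, 10, 16, 18, 20, 21, 23, 25, 31, 32, 33, 36, 37, 39, 40}.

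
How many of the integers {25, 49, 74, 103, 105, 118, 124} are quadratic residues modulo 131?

(25/131) = +1 → QR.
(49/131) = +1 → QR.
(74/131) = +1 → QR.
(103/131) = -1 → non-residue.
(105/131) = +1 → QR.
(118/131) = -1 → non-residue.
(124/131) = -1 → non-residue.
Total quadratic residues among the 7: 4.

4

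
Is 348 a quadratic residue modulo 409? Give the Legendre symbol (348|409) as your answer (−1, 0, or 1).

-1

Euler's criterion: (348/409) ≡ 348^204 (mod 409).
348^2 ≡ 40 (mod 409)
348^4 ≡ 373 (mod 409)
348^8 ≡ 69 (mod 409)
348^16 ≡ 262 (mod 409)
348^32 ≡ 341 (mod 409)
348^64 ≡ 125 (mod 409)
348^128 ≡ 83 (mod 409)
348^204 = 348^(128+64+8+4) ≡ 408 (mod 409).
Result is 408 ≡ −1, so (348/409) = −1.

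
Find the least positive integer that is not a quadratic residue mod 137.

(2/137) = +1, so 2 is a residue.
(3/137) = −1, so 3 is the smallest positive non-residue mod 137.

3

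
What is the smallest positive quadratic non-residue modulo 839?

(2/839) = +1, so 2 is a residue.
(3/839) = +1, so 3 is a residue.
(4/839) = +1, so 4 is a residue.
(5/839) = +1, so 5 is a residue.
(6/839) = +1, so 6 is a residue.
(7/839) = +1, so 7 is a residue.
(8/839) = +1, so 8 is a residue.
(9/839) = +1, so 9 is a residue.
(10/839) = +1, so 10 is a residue.
(11/839) = −1, so 11 is the smallest positive non-residue mod 839.

11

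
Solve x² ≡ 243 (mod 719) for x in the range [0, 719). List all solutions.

Since 719 ≡ 3 (mod 4), a square root of 243 is 243^((719+1)/4) = 243^180 mod 719.
Repeated squaring: 243^2≡91, 243^4≡372, 243^8≡336, 243^16≡13, 243^32≡169, 243^64≡520, 243^128≡56 (mod 719).
243^180 = 243^(128+32+16+4) ≡ 678 (mod 719).
Check: 678² = 459684 ≡ 243 (mod 719). The two roots are 41 and 678.

41, 678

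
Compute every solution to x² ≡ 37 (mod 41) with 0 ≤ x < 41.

18, 23

41 ≡ 1 (mod 4), so we find a root by search.
Trying successive values, 18² = 324 ≡ 37 (mod 41). The other root is 41 − 18 = 23.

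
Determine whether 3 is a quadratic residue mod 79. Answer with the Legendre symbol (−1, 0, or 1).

Euler's criterion: (3/79) ≡ 3^39 (mod 79).
3^2 ≡ 9 (mod 79)
3^4 ≡ 2 (mod 79)
3^8 ≡ 4 (mod 79)
3^16 ≡ 16 (mod 79)
3^32 ≡ 19 (mod 79)
3^39 = 3^(32+4+2+1) ≡ 78 (mod 79).
Result is 78 ≡ −1, so (3/79) = −1.

-1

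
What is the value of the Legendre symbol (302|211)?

-1

First reduce: 302 ≡ 91 (mod 211).
Reciprocity: 91 ≡ 3 and 211 ≡ 3 (mod 4), so (91/211) = −(211/91).
Reduce top mod 91: now compute (29/91).
Reciprocity: 29 ≡ 1 and 91 ≡ 3 (mod 4), so (29/91) = +(91/29).
Reduce top mod 29: now compute (4/29).
Pull out 2^2: since 29 ≡ 5 (mod 8), (2/29) = -1, so (2/29)^2 = +1.
Reached (1/29) = 1. Collecting the sign flips along the way, the symbol is -1.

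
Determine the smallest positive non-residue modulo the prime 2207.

(2/2207) = +1, so 2 is a residue.
(3/2207) = +1, so 3 is a residue.
(4/2207) = +1, so 4 is a residue.
(5/2207) = −1, so 5 is the smallest positive non-residue mod 2207.

5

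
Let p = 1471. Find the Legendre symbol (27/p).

-1

Reciprocity: 27 ≡ 3 and 1471 ≡ 3 (mod 4), so (27/1471) = −(1471/27).
Reduce top mod 27: now compute (13/27).
Reciprocity: 13 ≡ 1 and 27 ≡ 3 (mod 4), so (13/27) = +(27/13).
Reduce top mod 13: now compute (1/13).
Reached (1/13) = 1. Collecting the sign flips along the way, the symbol is -1.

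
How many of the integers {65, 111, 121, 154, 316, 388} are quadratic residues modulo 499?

(65/499) = -1 → non-residue.
(111/499) = +1 → QR.
(121/499) = +1 → QR.
(154/499) = -1 → non-residue.
(316/499) = -1 → non-residue.
(388/499) = -1 → non-residue.
Total quadratic residues among the 6: 2.

2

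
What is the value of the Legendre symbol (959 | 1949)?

Reciprocity: 959 ≡ 3 and 1949 ≡ 1 (mod 4), so (959/1949) = +(1949/959).
Reduce top mod 959: now compute (31/959).
Reciprocity: 31 ≡ 3 and 959 ≡ 3 (mod 4), so (31/959) = −(959/31).
Reduce top mod 31: now compute (29/31).
Reciprocity: 29 ≡ 1 and 31 ≡ 3 (mod 4), so (29/31) = +(31/29).
Reduce top mod 29: now compute (2/29).
Pull out 2: since 29 ≡ 5 (mod 8), (2/29) = -1.
Reached (1/29) = 1. Collecting the sign flips along the way, the symbol is +1.

1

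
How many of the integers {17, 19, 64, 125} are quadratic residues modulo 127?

(17/127) = +1 → QR.
(19/127) = +1 → QR.
(64/127) = +1 → QR.
(125/127) = -1 → non-residue.
Total quadratic residues among the 4: 3.

3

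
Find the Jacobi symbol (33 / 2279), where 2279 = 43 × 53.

1

Reciprocity: 33 ≡ 1 and 2279 ≡ 3 (mod 4), so (33/2279) = +(2279/33).
Reduce top mod 33: now compute (2/33).
Pull out 2: since 33 ≡ 1 (mod 8), (2/33) = +1.
Reached (1/33) = 1. Collecting the sign flips along the way, the symbol is +1.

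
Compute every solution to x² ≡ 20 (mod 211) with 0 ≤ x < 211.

81, 130

Since 211 ≡ 3 (mod 4), a square root of 20 is 20^((211+1)/4) = 20^53 mod 211.
Repeated squaring: 20^2≡189, 20^4≡62, 20^8≡46, 20^16≡6, 20^32≡36 (mod 211).
20^53 = 20^(32+16+4+1) ≡ 81 (mod 211).
Check: 81² = 6561 ≡ 20 (mod 211). The two roots are 81 and 130.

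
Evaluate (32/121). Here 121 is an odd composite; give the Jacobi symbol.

1

Pull out 2^5: since 121 ≡ 1 (mod 8), (2/121) = +1, so (2/121)^5 = +1.
Reached (1/121) = 1. Collecting the sign flips along the way, the symbol is +1.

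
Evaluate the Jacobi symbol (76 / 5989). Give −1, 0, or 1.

1

Pull out 2^2: since 5989 ≡ 5 (mod 8), (2/5989) = -1, so (2/5989)^2 = +1.
Reciprocity: 19 ≡ 3 and 5989 ≡ 1 (mod 4), so (19/5989) = +(5989/19).
Reduce top mod 19: now compute (4/19).
Pull out 2^2: since 19 ≡ 3 (mod 8), (2/19) = -1, so (2/19)^2 = +1.
Reached (1/19) = 1. Collecting the sign flips along the way, the symbol is +1.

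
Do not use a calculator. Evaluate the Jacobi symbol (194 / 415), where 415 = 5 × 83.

Pull out 2: since 415 ≡ 7 (mod 8), (2/415) = +1.
Reciprocity: 97 ≡ 1 and 415 ≡ 3 (mod 4), so (97/415) = +(415/97).
Reduce top mod 97: now compute (27/97).
Reciprocity: 27 ≡ 3 and 97 ≡ 1 (mod 4), so (27/97) = +(97/27).
Reduce top mod 27: now compute (16/27).
Pull out 2^4: since 27 ≡ 3 (mod 8), (2/27) = -1, so (2/27)^4 = +1.
Reached (1/27) = 1. Collecting the sign flips along the way, the symbol is +1.

1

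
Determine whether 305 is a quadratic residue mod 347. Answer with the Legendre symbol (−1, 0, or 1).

Reciprocity: 305 ≡ 1 and 347 ≡ 3 (mod 4), so (305/347) = +(347/305).
Reduce top mod 305: now compute (42/305).
Pull out 2: since 305 ≡ 1 (mod 8), (2/305) = +1.
Reciprocity: 21 ≡ 1 and 305 ≡ 1 (mod 4), so (21/305) = +(305/21).
Reduce top mod 21: now compute (11/21).
Reciprocity: 11 ≡ 3 and 21 ≡ 1 (mod 4), so (11/21) = +(21/11).
Reduce top mod 11: now compute (10/11).
Pull out 2: since 11 ≡ 3 (mod 8), (2/11) = -1.
Reciprocity: 5 ≡ 1 and 11 ≡ 3 (mod 4), so (5/11) = +(11/5).
Reduce top mod 5: now compute (1/5).
Reached (1/5) = 1. Collecting the sign flips along the way, the symbol is -1.

-1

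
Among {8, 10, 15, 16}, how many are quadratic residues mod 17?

3

(8/17) = +1 → QR.
(10/17) = -1 → non-residue.
(15/17) = +1 → QR.
(16/17) = +1 → QR.
Total quadratic residues among the 4: 3.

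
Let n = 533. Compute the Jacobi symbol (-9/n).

1

First reduce: -9 ≡ 524 (mod 533).
Pull out 2^2: since 533 ≡ 5 (mod 8), (2/533) = -1, so (2/533)^2 = +1.
Reciprocity: 131 ≡ 3 and 533 ≡ 1 (mod 4), so (131/533) = +(533/131).
Reduce top mod 131: now compute (9/131).
Reciprocity: 9 ≡ 1 and 131 ≡ 3 (mod 4), so (9/131) = +(131/9).
Reduce top mod 9: now compute (5/9).
Reciprocity: 5 ≡ 1 and 9 ≡ 1 (mod 4), so (5/9) = +(9/5).
Reduce top mod 5: now compute (4/5).
Pull out 2^2: since 5 ≡ 5 (mod 8), (2/5) = -1, so (2/5)^2 = +1.
Reached (1/5) = 1. Collecting the sign flips along the way, the symbol is +1.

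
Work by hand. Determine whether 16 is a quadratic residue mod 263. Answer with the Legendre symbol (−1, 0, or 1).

Pull out 2^4: since 263 ≡ 7 (mod 8), (2/263) = +1, so (2/263)^4 = +1.
Reached (1/263) = 1. Collecting the sign flips along the way, the symbol is +1.

1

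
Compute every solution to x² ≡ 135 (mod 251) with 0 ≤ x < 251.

117, 134

Since 251 ≡ 3 (mod 4), a square root of 135 is 135^((251+1)/4) = 135^63 mod 251.
Repeated squaring: 135^2≡153, 135^4≡66, 135^8≡89, 135^16≡140, 135^32≡22 (mod 251).
135^63 = 135^(32+16+8+4+2+1) ≡ 117 (mod 251).
Check: 117² = 13689 ≡ 135 (mod 251). The two roots are 117 and 134.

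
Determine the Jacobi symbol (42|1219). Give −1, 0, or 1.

-1

Pull out 2: since 1219 ≡ 3 (mod 8), (2/1219) = -1.
Reciprocity: 21 ≡ 1 and 1219 ≡ 3 (mod 4), so (21/1219) = +(1219/21).
Reduce top mod 21: now compute (1/21).
Reached (1/21) = 1. Collecting the sign flips along the way, the symbol is -1.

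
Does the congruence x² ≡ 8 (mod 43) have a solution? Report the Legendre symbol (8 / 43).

-1

Pull out 2^3: since 43 ≡ 3 (mod 8), (2/43) = -1, so (2/43)^3 = -1.
Reached (1/43) = 1. Collecting the sign flips along the way, the symbol is -1.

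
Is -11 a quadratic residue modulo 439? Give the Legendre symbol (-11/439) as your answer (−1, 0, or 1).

First reduce: -11 ≡ 428 (mod 439).
Pull out 2^2: since 439 ≡ 7 (mod 8), (2/439) = +1, so (2/439)^2 = +1.
Reciprocity: 107 ≡ 3 and 439 ≡ 3 (mod 4), so (107/439) = −(439/107).
Reduce top mod 107: now compute (11/107).
Reciprocity: 11 ≡ 3 and 107 ≡ 3 (mod 4), so (11/107) = −(107/11).
Reduce top mod 11: now compute (8/11).
Pull out 2^3: since 11 ≡ 3 (mod 8), (2/11) = -1, so (2/11)^3 = -1.
Reached (1/11) = 1. Collecting the sign flips along the way, the symbol is -1.

-1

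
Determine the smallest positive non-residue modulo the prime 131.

2

(2/131) = −1, so 2 is the smallest positive non-residue mod 131.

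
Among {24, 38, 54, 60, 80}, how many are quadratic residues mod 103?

(24/103) = -1 → non-residue.
(38/103) = +1 → QR.
(54/103) = -1 → non-residue.
(60/103) = +1 → QR.
(80/103) = -1 → non-residue.
Total quadratic residues among the 5: 2.

2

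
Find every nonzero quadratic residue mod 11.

1,3,4,5,9

Square k = 1,…,5 (k and 11−k give the same square):
1²=1, 2²=4, 3²=9, 4²≡5, 5²≡3 (mod 11).
So the quadratic residues mod 11 are {1, 3, 4, 5, 9}.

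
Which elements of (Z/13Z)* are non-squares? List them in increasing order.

2 5 6 7 8 11

Square k = 1,…,6 (k and 13−k give the same square):
1²=1, 2²=4, 3²=9, 4²≡3, 5²≡12, 6²≡10 (mod 13).
The residues are {1, 3, 4, 9, 10, 12}; the non-residues are the remaining 6 nonzero classes.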